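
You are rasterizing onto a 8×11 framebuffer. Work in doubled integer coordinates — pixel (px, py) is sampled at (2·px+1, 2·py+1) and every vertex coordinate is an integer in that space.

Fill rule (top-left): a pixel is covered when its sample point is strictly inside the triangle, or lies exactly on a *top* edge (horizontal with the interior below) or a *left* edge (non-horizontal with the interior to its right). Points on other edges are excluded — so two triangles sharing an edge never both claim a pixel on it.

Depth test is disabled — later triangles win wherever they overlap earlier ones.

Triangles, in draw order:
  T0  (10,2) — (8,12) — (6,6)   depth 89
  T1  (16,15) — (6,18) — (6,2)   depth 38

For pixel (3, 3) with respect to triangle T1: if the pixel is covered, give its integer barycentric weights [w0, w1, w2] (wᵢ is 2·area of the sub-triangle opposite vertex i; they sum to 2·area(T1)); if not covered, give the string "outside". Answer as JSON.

T0:
  2·area = 32
  edge (10, 2)→(8, 12): d=(-2,10) right/bottom  bias=-1
  edge (8, 12)→(6, 6): d=(-2,-6) top-left  bias=+0
  edge (6, 6)→(10, 2): d=(4,-4) top-left  bias=+0
    (5,0)@(11, 1): e=[-8,40,0] → ·  [on edge]
    (2,1)@(5, 3): e=[48,0,-16] → ·  [on edge]
    (4,1)@(9, 3): e=[8,24,0] → █  [on edge]
    (5,1)@(11, 3): e=[-12,36,8] → ·
    (3,2)@(7, 5): e=[24,8,0] → █  [on edge]
    (5,2)@(11, 5): e=[-16,32,16] → ·
    (2,3)@(5, 7): e=[40,-8,0] → ·  [on edge]
    (3,3)@(7, 7): e=[20,4,8] → █
    (4,3)@(9, 7): e=[0,16,16] → ·  [on edge]
    (1,4)@(3, 9): e=[56,-24,0] → ·  [on edge]
    (3,4)@(7, 9): e=[16,0,16] → █  [on edge]
    (4,4)@(9, 9): e=[-4,12,24] → ·
    (0,5)@(1, 11): e=[72,-40,0] → ·  [on edge]
    (4,7)@(9, 15): e=[-16,0,48] → ·  [on edge]
    (3,8)@(7, 17): e=[0,-16,48] → ·  [on edge]
    (5,10)@(11, 21): e=[-48,0,80] → ·  [on edge]
  covered (5 px):
    · · · · · · · ·
    · · · · █ · · ·
    · · · █ █ · · ·
    · · · █ · · · ·
    · · · █ · · · ·
    · · · · · · · ·
    · · · · · · · ·
    · · · · · · · ·
    · · · · · · · ·
    · · · · · · · ·
    · · · · · · · ·
T1:
  2·area = 160
  edge (16, 15)→(6, 18): d=(-10,3) right/bottom  bias=-1
  edge (6, 18)→(6, 2): d=(0,-16) top-left  bias=+0
  edge (6, 2)→(16, 15): d=(10,13) right/bottom  bias=-1
    (3,2)@(7, 5): e=[127,16,17] → █
    (4,2)@(9, 5): e=[121,48,-9] → ·
    (3,3)@(7, 7): e=[107,16,37] → █
    (4,3)@(9, 7): e=[101,48,11] → █
    (5,3)@(11, 7): e=[95,80,-15] → ·
    (3,4)@(7, 9): e=[87,16,57] → █
    (5,4)@(11, 9): e=[75,80,5] → █
    (6,4)@(13, 9): e=[69,112,-21] → ·
    (3,5)@(7, 11): e=[67,16,77] → █
    (6,5)@(13, 11): e=[49,112,-1] → ·
    (3,6)@(7, 13): e=[47,16,97] → █
    (6,6)@(13, 13): e=[29,112,19] → █
  covered (20 px):
    · · · · · · · ·
    · · · · · · · ·
    · · · █ · · · ·
    · · · █ █ · · ·
    · · · █ █ █ · ·
    · · · █ █ █ · ·
    · · · █ █ █ █ ·
    · · · █ █ █ █ █
    · · · █ █ · · ·
    · · · · · · · ·
    · · · · · · · ·

Answer: [16,37,107]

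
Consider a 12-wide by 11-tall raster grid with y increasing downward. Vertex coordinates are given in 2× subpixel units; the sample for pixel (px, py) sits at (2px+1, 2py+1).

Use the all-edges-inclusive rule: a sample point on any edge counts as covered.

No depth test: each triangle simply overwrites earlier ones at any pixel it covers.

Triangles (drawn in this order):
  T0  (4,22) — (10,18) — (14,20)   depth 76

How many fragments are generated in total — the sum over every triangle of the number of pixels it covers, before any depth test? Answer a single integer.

T0:
  2·area = 28
  edge (4, 22)→(10, 18): d=(6,-4) inclusive
  edge (10, 18)→(14, 20): d=(4,2) inclusive
  edge (14, 20)→(4, 22): d=(-10,2) inclusive
    (4,9)@(9, 19): e=[2,6,20] → #
    (5,9)@(11, 19): e=[10,2,16] → #
    (6,9)@(13, 19): e=[18,-2,12] → ·
    (9,9)@(19, 19): e=[42,-14,0] → ·  [on edge]
    (3,10)@(7, 21): e=[6,18,4] → #
    (4,10)@(9, 21): e=[14,14,0] → #  [on edge]
    (5,10)@(11, 21): e=[22,10,-4] → ·
  covered (4 px):
    · · · · · · · · · · · ·
    · · · · · · · · · · · ·
    · · · · · · · · · · · ·
    · · · · · · · · · · · ·
    · · · · · · · · · · · ·
    · · · · · · · · · · · ·
    · · · · · · · · · · · ·
    · · · · · · · · · · · ·
    · · · · · · · · · · · ·
    · · · · # # · · · · · ·
    · · · # # · · · · · · ·

Result: 4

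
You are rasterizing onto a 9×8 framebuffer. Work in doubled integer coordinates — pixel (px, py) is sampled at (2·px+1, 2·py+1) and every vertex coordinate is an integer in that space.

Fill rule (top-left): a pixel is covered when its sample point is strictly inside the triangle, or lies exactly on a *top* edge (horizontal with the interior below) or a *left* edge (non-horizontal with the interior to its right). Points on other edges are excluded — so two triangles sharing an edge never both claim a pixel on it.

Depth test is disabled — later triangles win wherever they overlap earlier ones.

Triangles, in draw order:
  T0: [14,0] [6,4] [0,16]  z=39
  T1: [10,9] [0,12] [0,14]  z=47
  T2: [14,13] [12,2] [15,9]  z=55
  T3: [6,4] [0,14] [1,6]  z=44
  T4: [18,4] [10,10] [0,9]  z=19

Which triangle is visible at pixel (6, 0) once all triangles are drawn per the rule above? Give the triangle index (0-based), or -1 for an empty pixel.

T0:
  2·area = 72  (B↔C swapped to make it positive)
  edge (14, 0)→(0, 16): d=(-14,16) right/bottom  bias=-1
  edge (0, 16)→(6, 4): d=(6,-12) top-left  bias=+0
  edge (6, 4)→(14, 0): d=(8,-4) top-left  bias=+0
    (6,0)@(13, 1): e=[2,66,4] → █
    (7,0)@(15, 1): e=[-30,90,12] → ·
    (4,1)@(9, 3): e=[38,30,4] → █
    (5,1)@(11, 3): e=[6,54,12] → █
    (6,1)@(13, 3): e=[-26,78,20] → ·
    (3,2)@(7, 5): e=[42,18,12] → █
    (5,2)@(11, 5): e=[-22,66,28] → ·
    (2,3)@(5, 7): e=[46,6,20] → █
    (4,3)@(9, 7): e=[-18,54,36] → ·
    (2,4)@(5, 9): e=[18,18,36] → █
    (3,4)@(7, 9): e=[-14,42,44] → ·
    (1,5)@(3, 11): e=[22,6,44] → █
  covered (9 px):
    · · · · · · █ · ·
    · · · · █ █ · · ·
    · · · █ █ · · · ·
    · · █ █ · · · · ·
    · · █ · · · · · ·
    · █ · · · · · · ·
    · · · · · · · · ·
    · · · · · · · · ·
T1:
  2·area = 20  (B↔C swapped to make it positive)
  edge (10, 9)→(0, 14): d=(-10,5) right/bottom  bias=-1
  edge (0, 14)→(0, 12): d=(0,-2) top-left  bias=+0
  edge (0, 12)→(10, 9): d=(10,-3) top-left  bias=+0
    (2,5)@(5, 11): e=[5,10,5] → █
    (3,5)@(7, 11): e=[-5,14,11] → ·
    (0,6)@(1, 13): e=[5,2,13] → █
    (1,6)@(3, 13): e=[-5,6,19] → ·
    (2,6)@(5, 13): e=[-15,10,25] → ·
    (0,7)@(1, 15): e=[-15,2,33] → ·
  covered (2 px):
    · · · · · · · · ·
    · · · · · · · · ·
    · · · · · · · · ·
    · · · · · · · · ·
    · · · · · · · · ·
    · · █ · · · · · ·
    █ · · · · · · · ·
    · · · · · · · · ·
T2:
  2·area = 19
  edge (14, 13)→(12, 2): d=(-2,-11) top-left  bias=+0
  edge (12, 2)→(15, 9): d=(3,7) right/bottom  bias=-1
  edge (15, 9)→(14, 13): d=(-1,4) right/bottom  bias=-1
    (8,0)@(17, 1): e=[57,-38,0] → ·  [on edge]
    (6,2)@(13, 5): e=[5,2,12] → █
    (7,2)@(15, 5): e=[27,-12,4] → ·
    (6,3)@(13, 7): e=[1,8,10] → █
    (7,3)@(15, 7): e=[23,-6,2] → ·
    (6,4)@(13, 9): e=[-3,14,8] → ·
    (7,4)@(15, 9): e=[19,0,0] → ·  [on edge]
  covered (2 px):
    · · · · · · · · ·
    · · · · · · · · ·
    · · · · · · █ · ·
    · · · · · · █ · ·
    · · · · · · · · ·
    · · · · · · · · ·
    · · · · · · · · ·
    · · · · · · · · ·
T3:
  2·area = 38
  edge (6, 4)→(0, 14): d=(-6,10) right/bottom  bias=-1
  edge (0, 14)→(1, 6): d=(1,-8) top-left  bias=+0
  edge (1, 6)→(6, 4): d=(5,-2) top-left  bias=+0
    (2,2)@(5, 5): e=[4,31,3] → █
    (3,2)@(7, 5): e=[-16,47,7] → ·
    (0,3)@(1, 7): e=[32,1,5] → █
    (1,3)@(3, 7): e=[12,17,9] → █
    (2,3)@(5, 7): e=[-8,33,13] → ·
    (0,4)@(1, 9): e=[20,3,15] → █
    (1,4)@(3, 9): e=[0,19,19] → ·  [on edge]
    (0,5)@(1, 11): e=[8,5,25] → █
    (1,5)@(3, 11): e=[-12,21,29] → ·
    (0,6)@(1, 13): e=[-4,7,35] → ·
  covered (5 px):
    · · · · · · · · ·
    · · · · · · · · ·
    · · █ · · · · · ·
    █ █ · · · · · · ·
    █ · · · · · · · ·
    █ · · · · · · · ·
    · · · · · · · · ·
    · · · · · · · · ·
T4:
  2·area = 68
  edge (18, 4)→(10, 10): d=(-8,6) right/bottom  bias=-1
  edge (10, 10)→(0, 9): d=(-10,-1) top-left  bias=+0
  edge (0, 9)→(18, 4): d=(18,-5) top-left  bias=+0
    (7,2)@(15, 5): e=[10,55,3] → █
    (8,2)@(17, 5): e=[-2,57,13] → ·
    (4,3)@(9, 7): e=[30,29,9] → █
    (5,3)@(11, 7): e=[18,31,19] → █
    (6,3)@(13, 7): e=[6,33,29] → █
    (7,3)@(15, 7): e=[-6,35,39] → ·
    (0,4)@(1, 9): e=[62,1,5] → █
    (1,4)@(3, 9): e=[50,3,15] → █
    (2,4)@(5, 9): e=[38,5,25] → █
    (3,4)@(7, 9): e=[26,7,35] → █
    (6,4)@(13, 9): e=[-10,13,65] → ·
    (0,5)@(1, 11): e=[46,-19,41] → ·
  covered (10 px):
    · · · · · · · · ·
    · · · · · · · · ·
    · · · · · · · █ ·
    · · · · █ █ █ · ·
    █ █ █ █ █ █ · · ·
    · · · · · · · · ·
    · · · · · · · · ·
    · · · · · · · · ·

Z-buffer (winner per pixel, '.' = empty):
  . . . . . . 0 . .
  . . . . 0 0 . . .
  . . 3 0 0 . 2 4 .
  3 3 0 0 4 4 4 . .
  4 4 4 4 4 4 . . .
  3 0 1 . . . . . .
  1 . . . . . . . .
  . . . . . . . . .

Answer: 0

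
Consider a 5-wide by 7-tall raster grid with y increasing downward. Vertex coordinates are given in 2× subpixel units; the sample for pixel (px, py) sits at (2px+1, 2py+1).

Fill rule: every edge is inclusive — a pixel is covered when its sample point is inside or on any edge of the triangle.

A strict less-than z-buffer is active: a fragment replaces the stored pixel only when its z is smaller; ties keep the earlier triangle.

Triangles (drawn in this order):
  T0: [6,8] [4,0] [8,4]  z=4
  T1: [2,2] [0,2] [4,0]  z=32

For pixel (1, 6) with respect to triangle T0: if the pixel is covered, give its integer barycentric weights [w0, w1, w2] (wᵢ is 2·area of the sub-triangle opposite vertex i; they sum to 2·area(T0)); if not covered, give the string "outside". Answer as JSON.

T0:
  2·area = 24
  edge (6, 8)→(4, 0): d=(-2,-8) inclusive
  edge (4, 0)→(8, 4): d=(4,4) inclusive
  edge (8, 4)→(6, 8): d=(-2,4) inclusive
    (2,0)@(5, 1): e=[6,0,18] → #  [on edge]
    (3,0)@(7, 1): e=[22,-8,10] → ·
    (2,1)@(5, 3): e=[2,8,14] → #
    (3,1)@(7, 3): e=[18,0,6] → #  [on edge]
    (4,1)@(9, 3): e=[34,-8,-2] → ·
    (2,2)@(5, 5): e=[-2,16,10] → ·
    (3,2)@(7, 5): e=[14,8,2] → #
    (4,2)@(9, 5): e=[30,0,-6] → ·  [on edge]
    (3,3)@(7, 7): e=[10,16,-2] → ·
  covered (4 px):
    · · # · ·
    · · # # ·
    · · · # ·
    · · · · ·
    · · · · ·
    · · · · ·
    · · · · ·
T1:
  2·area = 4
  edge (2, 2)→(0, 2): d=(-2,0) inclusive
  edge (0, 2)→(4, 0): d=(4,-2) inclusive
  edge (4, 0)→(2, 2): d=(-2,2) inclusive
    (1,0)@(3, 1): e=[2,2,0] → #  [on edge]
    (2,0)@(5, 1): e=[2,6,-4] → ·
    (0,1)@(1, 3): e=[-2,6,0] → ·  [on edge]
    (1,1)@(3, 3): e=[-2,10,-4] → ·
  covered (1 px):
    · # · · ·
    · · · · ·
    · · · · ·
    · · · · ·
    · · · · ·
    · · · · ·
    · · · · ·

Final: "outside"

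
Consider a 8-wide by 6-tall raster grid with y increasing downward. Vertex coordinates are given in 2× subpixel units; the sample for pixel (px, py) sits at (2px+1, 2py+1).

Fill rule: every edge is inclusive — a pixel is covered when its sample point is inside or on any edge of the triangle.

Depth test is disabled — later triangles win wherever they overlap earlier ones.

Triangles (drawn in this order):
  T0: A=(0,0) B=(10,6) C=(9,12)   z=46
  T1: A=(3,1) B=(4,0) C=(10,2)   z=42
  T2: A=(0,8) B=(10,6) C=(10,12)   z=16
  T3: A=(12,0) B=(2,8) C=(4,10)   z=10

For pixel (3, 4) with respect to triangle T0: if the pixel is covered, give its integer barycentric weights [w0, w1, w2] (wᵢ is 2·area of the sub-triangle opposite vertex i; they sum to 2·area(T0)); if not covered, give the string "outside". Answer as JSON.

T0:
  2·area = 66
  edge (0, 0)→(10, 6): d=(10,6) inclusive
  edge (10, 6)→(9, 12): d=(-1,6) inclusive
  edge (9, 12)→(0, 0): d=(-9,-12) inclusive
    (0,0)@(1, 1): e=[4,59,3] → #
    (1,0)@(3, 1): e=[-8,47,27] → ·
    (0,1)@(1, 3): e=[24,57,-15] → ·
    (1,1)@(3, 3): e=[12,45,9] → #
    (2,1)@(5, 3): e=[0,33,33] → #  [on edge]
    (3,1)@(7, 3): e=[-12,21,57] → ·
    (1,2)@(3, 5): e=[32,43,-9] → ·
    (2,2)@(5, 5): e=[20,31,15] → #
    (3,2)@(7, 5): e=[8,19,39] → #
    (4,2)@(9, 5): e=[-4,7,63] → ·
    (2,3)@(5, 7): e=[40,29,-3] → ·
    (3,3)@(7, 7): e=[28,17,21] → #
    (7,4)@(15, 9): e=[0,-33,99] → ·  [on edge]
  covered (10 px):
    # · · · · · · ·
    · # # · · · · ·
    · · # # · · · ·
    · · · # # · · ·
    · · · # # · · ·
    · · · · # · · ·
T1:
  2·area = 8
  edge (3, 1)→(4, 0): d=(1,-1) inclusive
  edge (4, 0)→(10, 2): d=(6,2) inclusive
  edge (10, 2)→(3, 1): d=(-7,-1) inclusive
    (1,0)@(3, 1): e=[0,8,0] → #  [on edge]
    (2,0)@(5, 1): e=[2,4,2] → #
    (3,0)@(7, 1): e=[4,0,4] → #  [on edge]
    (4,0)@(9, 1): e=[6,-4,6] → ·
    (0,1)@(1, 3): e=[0,24,-16] → ·  [on edge]
    (1,1)@(3, 3): e=[2,20,-14] → ·
    (2,1)@(5, 3): e=[4,16,-12] → ·
    (3,1)@(7, 3): e=[6,12,-10] → ·
    (6,1)@(13, 3): e=[12,0,-4] → ·  [on edge]
  covered (3 px):
    · # # # · · · ·
    · · · · · · · ·
    · · · · · · · ·
    · · · · · · · ·
    · · · · · · · ·
    · · · · · · · ·
T2:
  2·area = 60
  edge (0, 8)→(10, 6): d=(10,-2) inclusive
  edge (10, 6)→(10, 12): d=(0,6) inclusive
  edge (10, 12)→(0, 8): d=(-10,-4) inclusive
    (7,2)@(15, 5): e=[0,-30,90] → ·  [on edge]
    (2,3)@(5, 7): e=[0,30,30] → #  [on edge]
    (3,3)@(7, 7): e=[4,18,38] → #
    (4,3)@(9, 7): e=[8,6,46] → #
    (5,3)@(11, 7): e=[12,-6,54] → ·
    (1,4)@(3, 9): e=[16,42,2] → #
    (5,4)@(11, 9): e=[32,-6,34] → ·
    (1,5)@(3, 11): e=[36,42,-18] → ·
    (2,5)@(5, 11): e=[40,30,-10] → ·
    (3,5)@(7, 11): e=[44,18,-2] → ·
    (4,5)@(9, 11): e=[48,6,6] → #
    (5,5)@(11, 11): e=[52,-6,14] → ·
  covered (8 px):
    · · · · · · · ·
    · · · · · · · ·
    · · · · · · · ·
    · · # # # · · ·
    · # # # # · · ·
    · · · · # · · ·
T3:
  2·area = 36  (B↔C swapped to make it positive)
  edge (12, 0)→(4, 10): d=(-8,10) inclusive
  edge (4, 10)→(2, 8): d=(-2,-2) inclusive
  edge (2, 8)→(12, 0): d=(10,-8) inclusive
    (5,0)@(11, 1): e=[2,32,2] → #
    (6,0)@(13, 1): e=[-18,36,18] → ·
    (4,1)@(9, 3): e=[6,24,6] → #
    (5,1)@(11, 3): e=[-14,28,22] → ·
    (3,2)@(7, 5): e=[10,16,10] → #
    (4,2)@(9, 5): e=[-10,20,26] → ·
    (0,3)@(1, 7): e=[54,0,-18] → ·  [on edge]
    (2,3)@(5, 7): e=[14,8,14] → #
    (3,3)@(7, 7): e=[-6,12,30] → ·
    (1,4)@(3, 9): e=[18,0,18] → #  [on edge]
    (2,4)@(5, 9): e=[-2,4,34] → ·
    (1,5)@(3, 11): e=[2,-4,38] → ·
    (2,5)@(5, 11): e=[-18,0,54] → ·  [on edge]
  covered (5 px):
    · · · · · # · ·
    · · · · # · · ·
    · · · # · · · ·
    · · # · · · · ·
    · # · · · · · ·
    · · · · · · · ·

Answer: [15,3,48]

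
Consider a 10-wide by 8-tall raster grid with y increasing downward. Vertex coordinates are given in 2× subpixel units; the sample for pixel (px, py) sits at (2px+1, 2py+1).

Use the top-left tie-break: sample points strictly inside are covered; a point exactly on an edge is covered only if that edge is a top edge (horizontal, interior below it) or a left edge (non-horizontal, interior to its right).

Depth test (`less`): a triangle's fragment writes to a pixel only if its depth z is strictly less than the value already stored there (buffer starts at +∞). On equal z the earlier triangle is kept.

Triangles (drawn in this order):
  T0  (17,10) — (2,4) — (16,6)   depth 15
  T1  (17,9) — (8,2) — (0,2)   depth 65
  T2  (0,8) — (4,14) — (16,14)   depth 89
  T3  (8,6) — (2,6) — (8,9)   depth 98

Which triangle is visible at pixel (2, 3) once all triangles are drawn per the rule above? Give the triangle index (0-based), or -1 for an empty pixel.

T0:
  2·area = 54
  edge (17, 10)→(2, 4): d=(-15,-6) top-left  bias=+0
  edge (2, 4)→(16, 6): d=(14,2) right/bottom  bias=-1
  edge (16, 6)→(17, 10): d=(1,4) right/bottom  bias=-1
    (2,2)@(5, 5): e=[3,8,43] → X
    (3,2)@(7, 5): e=[15,4,35] → X
    (4,2)@(9, 5): e=[27,0,27] → .  [on edge]
    (2,3)@(5, 7): e=[-27,36,45] → .
    (3,3)@(7, 7): e=[-15,32,37] → .
    (5,3)@(11, 7): e=[9,24,21] → X
    (6,3)@(13, 7): e=[21,20,13] → X
    (7,3)@(15, 7): e=[33,16,5] → X
    (8,3)@(17, 7): e=[45,12,-3] → .
    (5,4)@(11, 9): e=[-21,52,23] → .
    (6,4)@(13, 9): e=[-9,48,15] → .
    (7,4)@(15, 9): e=[3,44,7] → X
  covered (6 px):
    . . . . . . . . . .
    . . . . . . . . . .
    . . X X . . . . . .
    . . . . . X X X . .
    . . . . . . . X . .
    . . . . . . . . . .
    . . . . . . . . . .
    . . . . . . . . . .
T1:
  2·area = 56  (B↔C swapped to make it positive)
  edge (17, 9)→(0, 2): d=(-17,-7) top-left  bias=+0
  edge (0, 2)→(8, 2): d=(8,0) top-left  bias=+0
  edge (8, 2)→(17, 9): d=(9,7) right/bottom  bias=-1
    (1,1)@(3, 3): e=[4,8,44] → X
    (2,1)@(5, 3): e=[18,8,30] → X
    (3,1)@(7, 3): e=[32,8,16] → X
    (4,1)@(9, 3): e=[46,8,2] → X
    (5,1)@(11, 3): e=[60,8,-12] → .
    (1,2)@(3, 5): e=[-30,24,62] → .
    (2,2)@(5, 5): e=[-16,24,48] → .
    (3,2)@(7, 5): e=[-2,24,34] → .
    (4,2)@(9, 5): e=[12,24,20] → X
    (5,2)@(11, 5): e=[26,24,6] → X
    (6,2)@(13, 5): e=[40,24,-8] → .
    (4,3)@(9, 7): e=[-22,40,38] → .
    (8,4)@(17, 9): e=[0,56,0] → .  [on edge]
  covered (7 px):
    . . . . . . . . . .
    . X X X X . . . . .
    . . . . X X . . . .
    . . . . . . X . . .
    . . . . . . . . . .
    . . . . . . . . . .
    . . . . . . . . . .
    . . . . . . . . . .
T2:
  2·area = 72  (B↔C swapped to make it positive)
  edge (0, 8)→(16, 14): d=(16,6) right/bottom  bias=-1
  edge (16, 14)→(4, 14): d=(-12,0) right/bottom  bias=-1
  edge (4, 14)→(0, 8): d=(-4,-6) top-left  bias=+0
    (0,4)@(1, 9): e=[10,60,2] → X
    (1,4)@(3, 9): e=[-2,60,14] → .
    (0,5)@(1, 11): e=[42,36,-6] → .
    (1,5)@(3, 11): e=[30,36,6] → X
    (2,5)@(5, 11): e=[18,36,18] → X
    (3,5)@(7, 11): e=[6,36,30] → X
    (4,5)@(9, 11): e=[-6,36,42] → .
    (1,6)@(3, 13): e=[62,12,-2] → .
    (2,6)@(5, 13): e=[50,12,10] → X
    (4,6)@(9, 13): e=[26,12,34] → X
    (5,6)@(11, 13): e=[14,12,46] → X
    (6,6)@(13, 13): e=[2,12,58] → X
  covered (9 px):
    . . . . . . . . . .
    . . . . . . . . . .
    . . . . . . . . . .
    . . . . . . . . . .
    X . . . . . . . . .
    . X X X . . . . . .
    . . X X X X X . . .
    . . . . . . . . . .
T3:
  2·area = 18  (B↔C swapped to make it positive)
  edge (8, 6)→(8, 9): d=(0,3) right/bottom  bias=-1
  edge (8, 9)→(2, 6): d=(-6,-3) top-left  bias=+0
  edge (2, 6)→(8, 6): d=(6,0) top-left  bias=+0
    (2,3)@(5, 7): e=[9,3,6] → X
    (3,3)@(7, 7): e=[3,9,6] → X
    (4,3)@(9, 7): e=[-3,15,6] → .
    (2,4)@(5, 9): e=[9,-9,18] → .
    (3,4)@(7, 9): e=[3,-3,18] → .
  covered (2 px):
    . . . . . . . . . .
    . . . . . . . . . .
    . . . . . . . . . .
    . . X X . . . . . .
    . . . . . . . . . .
    . . . . . . . . . .
    . . . . . . . . . .
    . . . . . . . . . .

Z-buffer (winner per pixel, '.' = empty):
  . . . . . . . . . .
  . 1 1 1 1 . . . . .
  . . 0 0 1 1 . . . .
  . . 3 3 . 0 0 0 . .
  2 . . . . . . 0 . .
  . 2 2 2 . . . . . .
  . . 2 2 2 2 2 . . .
  . . . . . . . . . .

Result: 3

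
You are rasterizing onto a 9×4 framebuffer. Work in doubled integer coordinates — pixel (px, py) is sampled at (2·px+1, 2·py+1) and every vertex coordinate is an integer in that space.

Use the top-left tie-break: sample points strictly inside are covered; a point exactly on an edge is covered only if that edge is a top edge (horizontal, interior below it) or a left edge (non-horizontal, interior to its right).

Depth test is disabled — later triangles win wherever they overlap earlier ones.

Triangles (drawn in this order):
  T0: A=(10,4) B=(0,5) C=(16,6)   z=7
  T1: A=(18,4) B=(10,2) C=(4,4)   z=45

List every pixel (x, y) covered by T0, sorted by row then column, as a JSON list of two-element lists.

T0:
  2·area = 26  (B↔C swapped to make it positive)
  edge (10, 4)→(16, 6): d=(6,2) right/bottom  bias=-1
  edge (16, 6)→(0, 5): d=(-16,-1) top-left  bias=+0
  edge (0, 5)→(10, 4): d=(10,-1) top-left  bias=+0
    (0,0)@(1, 1): e=[0,65,-39] → ·  [on edge]
    (3,1)@(7, 3): e=[0,39,-13] → ·  [on edge]
    (0,2)@(1, 5): e=[24,1,1] → #
    (1,2)@(3, 5): e=[20,3,3] → #
    (2,2)@(5, 5): e=[16,5,5] → #
    (3,2)@(7, 5): e=[12,7,7] → #
    (4,2)@(9, 5): e=[8,9,9] → #
    (5,2)@(11, 5): e=[4,11,11] → #
    (6,2)@(13, 5): e=[0,13,13] → ·  [on edge]
    (0,3)@(1, 7): e=[36,-31,21] → ·
    (1,3)@(3, 7): e=[32,-29,23] → ·
    (2,3)@(5, 7): e=[28,-27,25] → ·
  covered (6 px):
    · · · · · · · · ·
    · · · · · · · · ·
    # # # # # # · · ·
    · · · · · · · · ·
T1:
  2·area = 28  (B↔C swapped to make it positive)
  edge (18, 4)→(4, 4): d=(-14,0) right/bottom  bias=-1
  edge (4, 4)→(10, 2): d=(6,-2) top-left  bias=+0
  edge (10, 2)→(18, 4): d=(8,2) right/bottom  bias=-1
    (6,0)@(13, 1): e=[42,0,-14] → ·  [on edge]
    (3,1)@(7, 3): e=[14,0,14] → #  [on edge]
    (4,1)@(9, 3): e=[14,4,10] → #
    (5,1)@(11, 3): e=[14,8,6] → #
    (6,1)@(13, 3): e=[14,12,2] → #
    (7,1)@(15, 3): e=[14,16,-2] → ·
    (0,2)@(1, 5): e=[-14,0,42] → ·  [on edge]
    (3,2)@(7, 5): e=[-14,12,30] → ·
    (4,2)@(9, 5): e=[-14,16,26] → ·
    (5,2)@(11, 5): e=[-14,20,22] → ·
    (6,2)@(13, 5): e=[-14,24,18] → ·
  covered (4 px):
    · · · · · · · · ·
    · · · # # # # · ·
    · · · · · · · · ·
    · · · · · · · · ·

Result: [[0,2],[1,2],[2,2],[3,2],[4,2],[5,2]]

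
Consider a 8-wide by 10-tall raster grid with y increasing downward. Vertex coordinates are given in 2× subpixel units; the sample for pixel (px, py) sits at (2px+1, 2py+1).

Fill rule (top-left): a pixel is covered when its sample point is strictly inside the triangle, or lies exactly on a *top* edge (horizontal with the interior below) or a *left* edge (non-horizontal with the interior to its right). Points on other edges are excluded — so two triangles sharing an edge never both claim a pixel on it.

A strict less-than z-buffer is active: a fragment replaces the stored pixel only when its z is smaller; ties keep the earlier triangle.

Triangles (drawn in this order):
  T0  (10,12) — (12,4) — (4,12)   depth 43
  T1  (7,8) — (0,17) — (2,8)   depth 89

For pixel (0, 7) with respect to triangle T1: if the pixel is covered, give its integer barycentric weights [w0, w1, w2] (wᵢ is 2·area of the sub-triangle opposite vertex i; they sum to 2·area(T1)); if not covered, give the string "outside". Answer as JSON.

T0:
  2·area = 48  (B↔C swapped to make it positive)
  edge (10, 12)→(4, 12): d=(-6,0) right/bottom  bias=-1
  edge (4, 12)→(12, 4): d=(8,-8) top-left  bias=+0
  edge (12, 4)→(10, 12): d=(-2,8) right/bottom  bias=-1
    (7,0)@(15, 1): e=[66,0,-18] → ·  [on edge]
    (6,1)@(13, 3): e=[54,0,-6] → ·  [on edge]
    (5,2)@(11, 5): e=[42,0,6] → █  [on edge]
    (6,2)@(13, 5): e=[42,16,-10] → ·
    (4,3)@(9, 7): e=[30,0,18] → █  [on edge]
    (6,3)@(13, 7): e=[30,32,-14] → ·
    (3,4)@(7, 9): e=[18,0,30] → █  [on edge]
    (5,4)@(11, 9): e=[18,32,-2] → ·
    (2,5)@(5, 11): e=[6,0,42] → █  [on edge]
    (5,5)@(11, 11): e=[6,48,-6] → ·
    (1,6)@(3, 13): e=[-6,0,54] → ·  [on edge]
    (2,6)@(5, 13): e=[-6,16,38] → ·
    (0,7)@(1, 15): e=[-18,0,66] → ·  [on edge]
  covered (8 px):
    · · · · · · · ·
    · · · · · · · ·
    · · · · · █ · ·
    · · · · █ █ · ·
    · · · █ █ · · ·
    · · █ █ █ · · ·
    · · · · · · · ·
    · · · · · · · ·
    · · · · · · · ·
    · · · · · · · ·
T1:
  2·area = 45
  edge (7, 8)→(0, 17): d=(-7,9) right/bottom  bias=-1
  edge (0, 17)→(2, 8): d=(2,-9) top-left  bias=+0
  edge (2, 8)→(7, 8): d=(5,0) top-left  bias=+0
    (1,4)@(3, 9): e=[29,11,5] → █
    (2,4)@(5, 9): e=[11,29,5] → █
    (3,4)@(7, 9): e=[-7,47,5] → ·
    (1,5)@(3, 11): e=[15,15,15] → █
    (2,5)@(5, 11): e=[-3,33,15] → ·
    (0,6)@(1, 13): e=[19,1,25] → █
    (2,6)@(5, 13): e=[-17,37,25] → ·
    (0,7)@(1, 15): e=[5,5,35] → █
    (1,7)@(3, 15): e=[-13,23,35] → ·
    (0,8)@(1, 17): e=[-9,9,45] → ·
  covered (6 px):
    · · · · · · · ·
    · · · · · · · ·
    · · · · · · · ·
    · · · · · · · ·
    · █ █ · · · · ·
    · █ · · · · · ·
    █ █ · · · · · ·
    █ · · · · · · ·
    · · · · · · · ·
    · · · · · · · ·

Final: [5,35,5]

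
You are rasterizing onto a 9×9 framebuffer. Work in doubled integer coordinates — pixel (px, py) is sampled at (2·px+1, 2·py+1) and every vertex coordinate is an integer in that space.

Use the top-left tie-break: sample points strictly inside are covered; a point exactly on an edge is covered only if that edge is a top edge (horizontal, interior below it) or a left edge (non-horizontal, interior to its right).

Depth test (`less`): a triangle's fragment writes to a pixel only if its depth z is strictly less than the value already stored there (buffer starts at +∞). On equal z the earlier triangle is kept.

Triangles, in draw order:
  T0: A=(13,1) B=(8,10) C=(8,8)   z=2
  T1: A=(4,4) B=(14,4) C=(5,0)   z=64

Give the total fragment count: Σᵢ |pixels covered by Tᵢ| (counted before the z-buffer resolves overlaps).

T0:
  2·area = 10
  edge (13, 1)→(8, 10): d=(-5,9) right/bottom  bias=-1
  edge (8, 10)→(8, 8): d=(0,-2) top-left  bias=+0
  edge (8, 8)→(13, 1): d=(5,-7) top-left  bias=+0
    (6,0)@(13, 1): e=[0,10,0] → ·  [on edge]
    (4,3)@(9, 7): e=[6,2,2] → █
    (5,3)@(11, 7): e=[-12,6,16] → ·
    (4,4)@(9, 9): e=[-4,2,12] → ·
    (1,7)@(3, 15): e=[20,-10,0] → ·  [on edge]
  covered (1 px):
    · · · · · · · · ·
    · · · · · · · · ·
    · · · · · · · · ·
    · · · · █ · · · ·
    · · · · · · · · ·
    · · · · · · · · ·
    · · · · · · · · ·
    · · · · · · · · ·
    · · · · · · · · ·
T1:
  2·area = 40  (B↔C swapped to make it positive)
  edge (4, 4)→(5, 0): d=(1,-4) top-left  bias=+0
  edge (5, 0)→(14, 4): d=(9,4) right/bottom  bias=-1
  edge (14, 4)→(4, 4): d=(-10,0) right/bottom  bias=-1
    (2,0)@(5, 1): e=[1,9,30] → █
    (3,0)@(7, 1): e=[9,1,30] → █
    (4,0)@(9, 1): e=[17,-7,30] → ·
    (2,1)@(5, 3): e=[3,27,10] → █
    (4,1)@(9, 3): e=[19,11,10] → █
    (5,1)@(11, 3): e=[27,3,10] → █
    (6,1)@(13, 3): e=[35,-5,10] → ·
    (2,2)@(5, 5): e=[5,45,-10] → ·
    (3,2)@(7, 5): e=[13,37,-10] → ·
    (4,2)@(9, 5): e=[21,29,-10] → ·
    (5,2)@(11, 5): e=[29,21,-10] → ·
  covered (6 px):
    · · █ █ · · · · ·
    · · █ █ █ █ · · ·
    · · · · · · · · ·
    · · · · · · · · ·
    · · · · · · · · ·
    · · · · · · · · ·
    · · · · · · · · ·
    · · · · · · · · ·
    · · · · · · · · ·

Final: 7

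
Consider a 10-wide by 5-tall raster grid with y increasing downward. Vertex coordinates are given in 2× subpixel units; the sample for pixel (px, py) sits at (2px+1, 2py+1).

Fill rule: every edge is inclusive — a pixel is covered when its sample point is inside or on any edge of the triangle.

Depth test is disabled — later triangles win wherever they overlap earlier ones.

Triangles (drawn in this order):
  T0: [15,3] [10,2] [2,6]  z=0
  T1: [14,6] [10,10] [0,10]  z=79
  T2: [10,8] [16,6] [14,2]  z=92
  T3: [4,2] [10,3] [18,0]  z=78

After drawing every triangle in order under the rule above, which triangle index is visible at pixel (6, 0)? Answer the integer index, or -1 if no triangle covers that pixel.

T0:
  2·area = 28  (B↔C swapped to make it positive)
  edge (15, 3)→(2, 6): d=(-13,3) inclusive
  edge (2, 6)→(10, 2): d=(8,-4) inclusive
  edge (10, 2)→(15, 3): d=(5,1) inclusive
    (2,0)@(5, 1): e=[56,-28,0] → ·  [on edge]
    (4,1)@(9, 3): e=[18,4,6] → #
    (5,1)@(11, 3): e=[12,12,4] → #
    (6,1)@(13, 3): e=[6,20,2] → #
    (7,1)@(15, 3): e=[0,28,0] → #  [on edge]
    (8,1)@(17, 3): e=[-6,36,-2] → ·
    (2,2)@(5, 5): e=[4,4,20] → #
    (3,2)@(7, 5): e=[-2,12,18] → ·
    (4,2)@(9, 5): e=[-8,20,16] → ·
    (5,2)@(11, 5): e=[-14,28,14] → ·
    (6,2)@(13, 5): e=[-20,36,12] → ·
    (7,2)@(15, 5): e=[-26,44,10] → ·
  covered (5 px):
    · · · · · · · · · ·
    · · · · # # # # · ·
    · · # · · · · · · ·
    · · · · · · · · · ·
    · · · · · · · · · ·
T1:
  2·area = 40
  edge (14, 6)→(10, 10): d=(-4,4) inclusive
  edge (10, 10)→(0, 10): d=(-10,0) inclusive
  edge (0, 10)→(14, 6): d=(14,-4) inclusive
    (9,0)@(19, 1): e=[0,90,-50] → ·  [on edge]
    (8,1)@(17, 3): e=[0,70,-30] → ·  [on edge]
    (7,2)@(15, 5): e=[0,50,-10] → ·  [on edge]
    (5,3)@(11, 7): e=[8,30,2] → #
    (6,3)@(13, 7): e=[0,30,10] → #  [on edge]
    (7,3)@(15, 7): e=[-8,30,18] → ·
    (2,4)@(5, 9): e=[24,10,6] → #
    (3,4)@(7, 9): e=[16,10,14] → #
    (4,4)@(9, 9): e=[8,10,22] → #
    (5,4)@(11, 9): e=[0,10,30] → #  [on edge]
    (6,4)@(13, 9): e=[-8,10,38] → ·
  covered (6 px):
    · · · · · · · · · ·
    · · · · · · · · · ·
    · · · · · · · · · ·
    · · · · · # # · · ·
    · · # # # # · · · ·
T2:
  2·area = 28  (B↔C swapped to make it positive)
  edge (10, 8)→(14, 2): d=(4,-6) inclusive
  edge (14, 2)→(16, 6): d=(2,4) inclusive
  edge (16, 6)→(10, 8): d=(-6,2) inclusive
    (6,2)@(13, 5): e=[6,10,12] → #
    (7,2)@(15, 5): e=[18,2,8] → #
    (8,2)@(17, 5): e=[30,-6,4] → ·
    (9,2)@(19, 5): e=[42,-14,0] → ·  [on edge]
    (5,3)@(11, 7): e=[2,22,4] → #
    (6,3)@(13, 7): e=[14,14,0] → #  [on edge]
    (7,3)@(15, 7): e=[26,6,-4] → ·
    (3,4)@(7, 9): e=[-14,42,0] → ·  [on edge]
    (5,4)@(11, 9): e=[10,26,-8] → ·
    (6,4)@(13, 9): e=[22,18,-12] → ·
  covered (4 px):
    · · · · · · · · · ·
    · · · · · · · · · ·
    · · · · · · # # · ·
    · · · · · # # · · ·
    · · · · · · · · · ·
T3:
  2·area = 26  (B↔C swapped to make it positive)
  edge (4, 2)→(18, 0): d=(14,-2) inclusive
  edge (18, 0)→(10, 3): d=(-8,3) inclusive
  edge (10, 3)→(4, 2): d=(-6,-1) inclusive
    (5,0)@(11, 1): e=[0,13,13] → #  [on edge]
    (6,0)@(13, 1): e=[4,7,15] → #
    (7,0)@(15, 1): e=[8,1,17] → #
    (8,0)@(17, 1): e=[12,-5,19] → ·
    (5,1)@(11, 3): e=[28,-3,1] → ·
    (6,1)@(13, 3): e=[32,-9,3] → ·
    (7,1)@(15, 3): e=[36,-15,5] → ·
  covered (3 px):
    · · · · · # # # · ·
    · · · · · · · · · ·
    · · · · · · · · · ·
    · · · · · · · · · ·
    · · · · · · · · · ·

Z-buffer (winner per pixel, '.' = empty):
  . . . . . 3 3 3 . .
  . . . . 0 0 0 0 . .
  . . 0 . . . 2 2 . .
  . . . . . 2 2 . . .
  . . 1 1 1 1 . . . .

Answer: 3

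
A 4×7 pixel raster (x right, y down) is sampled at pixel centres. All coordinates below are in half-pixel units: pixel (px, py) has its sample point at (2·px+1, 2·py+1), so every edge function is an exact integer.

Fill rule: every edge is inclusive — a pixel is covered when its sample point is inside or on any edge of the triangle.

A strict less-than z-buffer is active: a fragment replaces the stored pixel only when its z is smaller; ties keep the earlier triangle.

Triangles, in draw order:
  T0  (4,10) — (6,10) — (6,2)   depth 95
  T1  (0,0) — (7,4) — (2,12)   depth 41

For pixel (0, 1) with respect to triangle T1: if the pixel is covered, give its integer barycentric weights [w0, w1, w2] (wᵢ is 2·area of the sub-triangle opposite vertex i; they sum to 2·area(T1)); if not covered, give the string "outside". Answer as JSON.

T0:
  2·area = 16  (B↔C swapped to make it positive)
  edge (4, 10)→(6, 2): d=(2,-8) inclusive
  edge (6, 2)→(6, 10): d=(0,8) inclusive
  edge (6, 10)→(4, 10): d=(-2,0) inclusive
    (2,3)@(5, 7): e=[2,8,6] → █
    (3,3)@(7, 7): e=[18,-8,6] → ·
    (2,4)@(5, 9): e=[6,8,2] → █
    (3,4)@(7, 9): e=[22,-8,2] → ·
    (2,5)@(5, 11): e=[10,8,-2] → ·
  covered (2 px):
    · · · ·
    · · · ·
    · · · ·
    · · █ ·
    · · █ ·
    · · · ·
    · · · ·
T1:
  2·area = 76
  edge (0, 0)→(7, 4): d=(7,4) inclusive
  edge (7, 4)→(2, 12): d=(-5,8) inclusive
  edge (2, 12)→(0, 0): d=(-2,-12) inclusive
    (0,0)@(1, 1): e=[3,63,10] → █
    (1,0)@(3, 1): e=[-5,47,34] → ·
    (0,1)@(1, 3): e=[17,53,6] → █
    (1,1)@(3, 3): e=[9,37,30] → █
    (2,1)@(5, 3): e=[1,21,54] → █
    (3,1)@(7, 3): e=[-7,5,78] → ·
    (0,2)@(1, 5): e=[31,43,2] → █
    (3,2)@(7, 5): e=[7,-5,74] → ·
    (0,3)@(1, 7): e=[45,33,-2] → ·
    (1,3)@(3, 7): e=[37,17,22] → █
    (3,3)@(7, 7): e=[21,-15,70] → ·
    (1,4)@(3, 9): e=[51,7,18] → █
  covered (10 px):
    █ · · ·
    █ █ █ ·
    █ █ █ ·
    · █ █ ·
    · █ · ·
    · · · ·
    · · · ·

Result: [53,6,17]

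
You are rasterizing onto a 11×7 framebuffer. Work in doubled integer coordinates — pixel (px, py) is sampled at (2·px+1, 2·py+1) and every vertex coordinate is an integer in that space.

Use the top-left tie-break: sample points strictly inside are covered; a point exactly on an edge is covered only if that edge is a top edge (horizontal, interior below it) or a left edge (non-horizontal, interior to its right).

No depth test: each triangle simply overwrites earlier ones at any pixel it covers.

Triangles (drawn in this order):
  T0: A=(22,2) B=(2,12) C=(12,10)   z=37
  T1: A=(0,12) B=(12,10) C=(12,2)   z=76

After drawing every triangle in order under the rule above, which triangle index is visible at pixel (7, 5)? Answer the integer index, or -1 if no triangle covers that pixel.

T0:
  2·area = 60  (B↔C swapped to make it positive)
  edge (22, 2)→(12, 10): d=(-10,8) right/bottom  bias=-1
  edge (12, 10)→(2, 12): d=(-10,2) right/bottom  bias=-1
  edge (2, 12)→(22, 2): d=(20,-10) top-left  bias=+0
    (8,2)@(17, 5): e=[10,40,10] → #
    (9,2)@(19, 5): e=[-6,36,30] → ·
    (6,3)@(13, 7): e=[22,28,10] → #
    (7,3)@(15, 7): e=[6,24,30] → #
    (8,3)@(17, 7): e=[-10,20,50] → ·
    (4,4)@(9, 9): e=[34,16,10] → #
    (5,4)@(11, 9): e=[18,12,30] → #
    (7,4)@(15, 9): e=[-14,4,70] → ·
    (8,4)@(17, 9): e=[-30,0,90] → ·  [on edge]
    (2,5)@(5, 11): e=[46,4,10] → #
    (3,5)@(7, 11): e=[30,0,30] → ·  [on edge]
    (4,5)@(9, 11): e=[14,-4,50] → ·
  covered (7 px):
    · · · · · · · · · · ·
    · · · · · · · · · · ·
    · · · · · · · · # · ·
    · · · · · · # # · · ·
    · · · · # # # · · · ·
    · · # · · · · · · · ·
    · · · · · · · · · · ·
T1:
  2·area = 96  (B↔C swapped to make it positive)
  edge (0, 12)→(12, 2): d=(12,-10) top-left  bias=+0
  edge (12, 2)→(12, 10): d=(0,8) right/bottom  bias=-1
  edge (12, 10)→(0, 12): d=(-12,2) right/bottom  bias=-1
    (5,1)@(11, 3): e=[2,8,86] → #
    (6,1)@(13, 3): e=[22,-8,82] → ·
    (4,2)@(9, 5): e=[6,24,66] → #
    (6,2)@(13, 5): e=[46,-8,58] → ·
    (3,3)@(7, 7): e=[10,40,46] → #
    (6,3)@(13, 7): e=[70,-8,34] → ·
    (2,4)@(5, 9): e=[14,56,26] → #
    (6,4)@(13, 9): e=[94,-8,10] → ·
    (1,5)@(3, 11): e=[18,72,6] → #
    (3,5)@(7, 11): e=[58,40,-2] → ·
    (4,5)@(9, 11): e=[78,24,-6] → ·
    (5,5)@(11, 11): e=[98,8,-10] → ·
  covered (12 px):
    · · · · · · · · · · ·
    · · · · · # · · · · ·
    · · · · # # · · · · ·
    · · · # # # · · · · ·
    · · # # # # · · · · ·
    · # # · · · · · · · ·
    · · · · · · · · · · ·

Z-buffer (winner per pixel, '.' = empty):
  . . . . . . . . . . .
  . . . . . 1 . . . . .
  . . . . 1 1 . . 0 . .
  . . . 1 1 1 0 0 . . .
  . . 1 1 1 1 0 . . . .
  . 1 1 . . . . . . . .
  . . . . . . . . . . .

Answer: -1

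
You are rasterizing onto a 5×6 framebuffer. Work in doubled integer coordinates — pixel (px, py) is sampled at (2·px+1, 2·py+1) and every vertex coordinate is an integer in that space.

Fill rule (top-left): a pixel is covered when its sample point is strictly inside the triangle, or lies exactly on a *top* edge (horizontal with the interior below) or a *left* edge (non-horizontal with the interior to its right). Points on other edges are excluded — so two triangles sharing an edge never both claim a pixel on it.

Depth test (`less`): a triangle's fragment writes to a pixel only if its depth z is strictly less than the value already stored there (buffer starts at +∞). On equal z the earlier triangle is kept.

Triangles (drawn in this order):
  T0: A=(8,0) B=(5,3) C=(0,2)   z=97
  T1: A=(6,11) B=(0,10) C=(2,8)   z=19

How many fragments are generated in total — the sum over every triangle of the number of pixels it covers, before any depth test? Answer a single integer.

T0:
  2·area = 18
  edge (8, 0)→(5, 3): d=(-3,3) right/bottom  bias=-1
  edge (5, 3)→(0, 2): d=(-5,-1) top-left  bias=+0
  edge (0, 2)→(8, 0): d=(8,-2) top-left  bias=+0
    (2,0)@(5, 1): e=[6,10,2] → #
    (3,0)@(7, 1): e=[0,12,6] → ·  [on edge]
    (2,1)@(5, 3): e=[0,0,18] → ·  [on edge]
    (1,2)@(3, 5): e=[0,-12,30] → ·  [on edge]
    (0,3)@(1, 7): e=[0,-24,42] → ·  [on edge]
  covered (1 px):
    · · # · ·
    · · · · ·
    · · · · ·
    · · · · ·
    · · · · ·
    · · · · ·
T1:
  2·area = 14
  edge (6, 11)→(0, 10): d=(-6,-1) top-left  bias=+0
  edge (0, 10)→(2, 8): d=(2,-2) top-left  bias=+0
  edge (2, 8)→(6, 11): d=(4,3) right/bottom  bias=-1
    (4,0)@(9, 1): e=[63,0,-49] → ·  [on edge]
    (3,1)@(7, 3): e=[49,0,-35] → ·  [on edge]
    (2,2)@(5, 5): e=[35,0,-21] → ·  [on edge]
    (1,3)@(3, 7): e=[21,0,-7] → ·  [on edge]
    (0,4)@(1, 9): e=[7,0,7] → #  [on edge]
    (1,4)@(3, 9): e=[9,4,1] → #
    (2,4)@(5, 9): e=[11,8,-5] → ·
    (0,5)@(1, 11): e=[-5,4,15] → ·
    (1,5)@(3, 11): e=[-3,8,9] → ·
  covered (2 px):
    · · · · ·
    · · · · ·
    · · · · ·
    · · · · ·
    # # · · ·
    · · · · ·

Final: 3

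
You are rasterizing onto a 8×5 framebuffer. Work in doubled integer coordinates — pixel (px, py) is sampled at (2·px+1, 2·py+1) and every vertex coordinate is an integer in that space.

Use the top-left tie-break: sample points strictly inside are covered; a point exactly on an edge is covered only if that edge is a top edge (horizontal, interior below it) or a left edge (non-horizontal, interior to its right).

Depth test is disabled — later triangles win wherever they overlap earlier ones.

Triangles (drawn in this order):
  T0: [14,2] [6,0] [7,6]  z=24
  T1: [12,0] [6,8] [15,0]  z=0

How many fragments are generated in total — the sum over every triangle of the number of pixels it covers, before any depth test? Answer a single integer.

T0:
  2·area = 46  (B↔C swapped to make it positive)
  edge (14, 2)→(7, 6): d=(-7,4) right/bottom  bias=-1
  edge (7, 6)→(6, 0): d=(-1,-6) top-left  bias=+0
  edge (6, 0)→(14, 2): d=(8,2) right/bottom  bias=-1
    (3,0)@(7, 1): e=[35,5,6] → X
    (4,0)@(9, 1): e=[27,17,2] → X
    (5,0)@(11, 1): e=[19,29,-2] → .
    (3,1)@(7, 3): e=[21,3,22] → X
    (5,1)@(11, 3): e=[5,27,14] → X
    (6,1)@(13, 3): e=[-3,39,10] → .
    (3,2)@(7, 5): e=[7,1,38] → X
    (4,2)@(9, 5): e=[-1,13,34] → .
    (5,2)@(11, 5): e=[-9,25,30] → .
    (3,3)@(7, 7): e=[-7,-1,54] → .
  covered (6 px):
    . . . X X . . .
    . . . X X X . .
    . . . X . . . .
    . . . . . . . .
    . . . . . . . .
T1:
  2·area = 24  (B↔C swapped to make it positive)
  edge (12, 0)→(15, 0): d=(3,0) top-left  bias=+0
  edge (15, 0)→(6, 8): d=(-9,8) right/bottom  bias=-1
  edge (6, 8)→(12, 0): d=(6,-8) top-left  bias=+0
    (6,0)@(13, 1): e=[3,7,14] → X
    (7,0)@(15, 1): e=[3,-9,30] → .
    (5,1)@(11, 3): e=[9,5,10] → X
    (6,1)@(13, 3): e=[9,-11,26] → .
    (4,2)@(9, 5): e=[15,3,6] → X
    (5,2)@(11, 5): e=[15,-13,22] → .
    (3,3)@(7, 7): e=[21,1,2] → X
    (4,3)@(9, 7): e=[21,-15,18] → .
    (3,4)@(7, 9): e=[27,-17,14] → .
  covered (4 px):
    . . . . . . X .
    . . . . . X . .
    . . . . X . . .
    . . . X . . . .
    . . . . . . . .

Answer: 10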